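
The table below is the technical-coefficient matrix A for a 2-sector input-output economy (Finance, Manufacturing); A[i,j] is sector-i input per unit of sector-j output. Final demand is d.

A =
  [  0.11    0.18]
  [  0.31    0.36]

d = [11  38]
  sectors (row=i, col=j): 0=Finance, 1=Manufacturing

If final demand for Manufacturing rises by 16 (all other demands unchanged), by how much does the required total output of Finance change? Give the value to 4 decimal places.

5.6053

Form M = I − A:
  [  0.89   -0.18]
  [ -0.31    0.64]
Leontief inverse L = M⁻¹:
  [  1.2456    0.3503]
  [  0.6033    1.7322]
Total output x = L · d:
  x_0 = 1.2456·11 + 0.3503·38 = 27.0144
  x_1 = 0.6033·11 + 1.7322·38 = 72.4601
Δx_0 = L[0,1] · Δd_1 = 0.3503 · 16 = 5.6053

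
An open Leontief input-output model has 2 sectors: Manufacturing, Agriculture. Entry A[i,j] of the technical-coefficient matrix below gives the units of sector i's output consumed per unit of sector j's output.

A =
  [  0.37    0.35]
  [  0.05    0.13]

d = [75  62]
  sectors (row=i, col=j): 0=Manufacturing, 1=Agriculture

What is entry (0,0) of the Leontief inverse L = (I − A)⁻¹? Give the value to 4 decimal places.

Form M = I − A:
  [  0.63   -0.35]
  [ -0.05    0.87]
Leontief inverse L = M⁻¹:
  [  1.6397    0.6596]
  [  0.0942    1.1873]
Total output x = L · d:
  x_0 = 1.6397·75 + 0.6596·62 = 163.8711
  x_1 = 0.0942·75 + 1.1873·62 = 80.6822

L[0,0] = 1.6397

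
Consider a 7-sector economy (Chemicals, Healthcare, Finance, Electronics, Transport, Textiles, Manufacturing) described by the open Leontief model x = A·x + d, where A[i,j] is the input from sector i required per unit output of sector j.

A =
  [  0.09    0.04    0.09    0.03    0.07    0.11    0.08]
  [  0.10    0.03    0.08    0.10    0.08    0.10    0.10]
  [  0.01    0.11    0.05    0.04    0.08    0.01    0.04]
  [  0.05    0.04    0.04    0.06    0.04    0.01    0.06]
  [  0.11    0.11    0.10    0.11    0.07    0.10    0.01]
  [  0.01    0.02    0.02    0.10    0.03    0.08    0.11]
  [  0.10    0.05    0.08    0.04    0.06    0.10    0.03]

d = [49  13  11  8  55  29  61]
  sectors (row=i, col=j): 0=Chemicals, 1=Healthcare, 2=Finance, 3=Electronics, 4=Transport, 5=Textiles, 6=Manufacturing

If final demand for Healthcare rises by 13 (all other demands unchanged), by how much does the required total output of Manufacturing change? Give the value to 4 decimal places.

Form M = I − A:
  [  0.91   -0.04   -0.09   -0.03   -0.07   -0.11   -0.08]
  [ -0.10    0.97   -0.08   -0.10   -0.08   -0.10   -0.10]
  [ -0.01   -0.11    0.95   -0.04   -0.08   -0.01   -0.04]
  [ -0.05   -0.04   -0.04    0.94   -0.04   -0.01   -0.06]
  [ -0.11   -0.11   -0.10   -0.11    0.93   -0.10   -0.01]
  [ -0.01   -0.02   -0.02   -0.10   -0.03    0.92   -0.11]
  [ -0.10   -0.05   -0.08   -0.04   -0.06   -0.10    0.97]
Leontief inverse L = M⁻¹:
  [  1.1482    0.0931    0.1491    0.0925    0.1259    0.1787    0.1377]
  [  0.1679    1.0898    0.1474    0.1699    0.1426    0.1753    0.1641]
  [  0.0573    0.1493    1.0950    0.0881    0.1221    0.0577    0.0785]
  [  0.0885    0.0717    0.0771    1.0954    0.0741    0.0492    0.0920]
  [  0.1794    0.1712    0.1696    0.1865    1.1371    0.1765    0.0827]
  [  0.0510    0.0529    0.0584    0.1434    0.0655    1.1243    0.1491]
  [  0.1518    0.0971    0.1330    0.0970    0.1105    0.1611    1.0843]
Total output x = L · d:
  x_0 = 1.1482·49 + 0.0931·13 + 0.1491·11 + 0.0925·8 + 0.1259·55 + 0.1787·29 + 0.1377·61 = 80.3587
  x_1 = 0.1679·49 + 1.0898·13 + 0.1474·11 + 0.1699·8 + 0.1426·55 + 0.1753·29 + 0.1641·61 = 48.3166
  x_2 = 0.0573·49 + 0.1493·13 + 1.0950·11 + 0.0881·8 + 0.1221·55 + 0.0577·29 + 0.0785·61 = 30.6746
  x_3 = 0.0885·49 + 0.0717·13 + 0.0771·11 + 1.0954·8 + 0.0741·55 + 0.0492·29 + 0.0920·61 = 25.9933
  x_4 = 0.1794·49 + 0.1712·13 + 0.1696·11 + 0.1865·8 + 1.1371·55 + 0.1765·29 + 0.0827·61 = 87.0831
  x_5 = 0.0510·49 + 0.0529·13 + 0.0584·11 + 0.1434·8 + 0.0655·55 + 1.1243·29 + 0.1491·61 = 50.2792
  x_6 = 0.1518·49 + 0.0971·13 + 0.1330·11 + 0.0970·8 + 0.1105·55 + 0.1611·29 + 1.0843·61 = 87.8333
Δx_6 = L[6,1] · Δd_1 = 0.0971 · 13 = 1.2622

1.2622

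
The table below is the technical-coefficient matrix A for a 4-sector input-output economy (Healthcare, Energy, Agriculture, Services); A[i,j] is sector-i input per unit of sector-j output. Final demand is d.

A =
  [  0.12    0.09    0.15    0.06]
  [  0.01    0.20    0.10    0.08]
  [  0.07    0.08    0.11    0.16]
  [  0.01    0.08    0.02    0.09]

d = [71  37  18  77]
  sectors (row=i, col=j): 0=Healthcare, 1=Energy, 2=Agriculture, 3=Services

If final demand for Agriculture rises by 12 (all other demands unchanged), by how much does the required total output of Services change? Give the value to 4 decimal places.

0.4953

Form M = I − A:
  [  0.88   -0.09   -0.15   -0.06]
  [ -0.01    0.80   -0.10   -0.08]
  [ -0.07   -0.08    0.89   -0.16]
  [ -0.01   -0.08   -0.02    0.91]
Leontief inverse L = M⁻¹:
  [  1.1569    0.1647    0.2164    0.1288]
  [  0.0283    1.2825    0.1520    0.1413]
  [  0.0966    0.1494    1.1617    0.2238]
  [  0.0173    0.1178    0.0413    1.1177]
Total output x = L · d:
  x_0 = 1.1569·71 + 0.1647·37 + 0.2164·18 + 0.1288·77 = 102.0461
  x_1 = 0.0283·71 + 1.2825·37 + 0.1520·18 + 0.1413·77 = 63.0812
  x_2 = 0.0966·71 + 0.1494·37 + 1.1617·18 + 0.2238·77 = 50.5310
  x_3 = 0.0173·71 + 0.1178·37 + 0.0413·18 + 1.1177·77 = 92.3929
Δx_3 = L[3,2] · Δd_2 = 0.0413 · 12 = 0.4953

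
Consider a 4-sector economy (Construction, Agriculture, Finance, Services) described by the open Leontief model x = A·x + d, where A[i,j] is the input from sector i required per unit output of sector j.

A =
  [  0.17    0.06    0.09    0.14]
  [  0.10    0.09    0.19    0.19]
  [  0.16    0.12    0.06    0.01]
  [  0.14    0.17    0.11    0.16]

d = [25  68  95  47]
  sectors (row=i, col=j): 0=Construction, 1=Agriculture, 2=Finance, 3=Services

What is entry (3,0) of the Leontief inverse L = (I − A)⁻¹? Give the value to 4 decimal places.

L[3,0] = 0.3037

Form M = I − A:
  [  0.83   -0.06   -0.09   -0.14]
  [ -0.10    0.91   -0.19   -0.19]
  [ -0.16   -0.12    0.94   -0.01]
  [ -0.14   -0.17   -0.11    0.84]
Leontief inverse L = M⁻¹:
  [  1.3029    0.1582    0.1866    0.2551]
  [  0.2605    1.2170    0.3087    0.3224]
  [  0.2583    0.1854    1.1376    0.0985]
  [  0.3037    0.2969    0.2425    1.3111]
Total output x = L · d:
  x_0 = 1.3029·25 + 0.1582·68 + 0.1866·95 + 0.2551·47 = 73.0437
  x_1 = 0.2605·25 + 1.2170·68 + 0.3087·95 + 0.3224·47 = 133.7420
  x_2 = 0.2583·25 + 0.1854·68 + 1.1376·95 + 0.0985·47 = 131.7665
  x_3 = 0.3037·25 + 0.2969·68 + 0.2425·95 + 1.3111·47 = 112.4483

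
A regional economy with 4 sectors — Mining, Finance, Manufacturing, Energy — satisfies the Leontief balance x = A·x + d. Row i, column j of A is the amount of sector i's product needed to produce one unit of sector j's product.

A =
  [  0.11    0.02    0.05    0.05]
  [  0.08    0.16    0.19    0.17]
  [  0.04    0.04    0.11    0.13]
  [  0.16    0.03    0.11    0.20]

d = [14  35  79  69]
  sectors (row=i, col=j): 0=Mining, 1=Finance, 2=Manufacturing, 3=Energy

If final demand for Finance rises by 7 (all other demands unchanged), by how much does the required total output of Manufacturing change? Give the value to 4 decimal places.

0.4581

Form M = I − A:
  [  0.89   -0.02   -0.05   -0.05]
  [ -0.08    0.84   -0.19   -0.17]
  [ -0.04   -0.04    0.89   -0.13]
  [ -0.16   -0.03   -0.11    0.80]
Leontief inverse L = M⁻¹:
  [  1.1471    0.0346    0.0833    0.0926]
  [  0.1815    1.2211    0.3106    0.3213]
  [  0.0961    0.0654    1.1689    0.2099]
  [  0.2494    0.0617    0.1890    1.3094]
Total output x = L · d:
  x_0 = 1.1471·14 + 0.0346·35 + 0.0833·79 + 0.0926·69 = 30.2353
  x_1 = 0.1815·14 + 1.2211·35 + 0.3106·79 + 0.3213·69 = 91.9825
  x_2 = 0.0961·14 + 0.0654·35 + 1.1689·79 + 0.2099·69 = 110.4609
  x_3 = 0.2494·14 + 0.0617·35 + 0.1890·79 + 1.3094·69 = 110.9348
Δx_2 = L[2,1] · Δd_1 = 0.0654 · 7 = 0.4581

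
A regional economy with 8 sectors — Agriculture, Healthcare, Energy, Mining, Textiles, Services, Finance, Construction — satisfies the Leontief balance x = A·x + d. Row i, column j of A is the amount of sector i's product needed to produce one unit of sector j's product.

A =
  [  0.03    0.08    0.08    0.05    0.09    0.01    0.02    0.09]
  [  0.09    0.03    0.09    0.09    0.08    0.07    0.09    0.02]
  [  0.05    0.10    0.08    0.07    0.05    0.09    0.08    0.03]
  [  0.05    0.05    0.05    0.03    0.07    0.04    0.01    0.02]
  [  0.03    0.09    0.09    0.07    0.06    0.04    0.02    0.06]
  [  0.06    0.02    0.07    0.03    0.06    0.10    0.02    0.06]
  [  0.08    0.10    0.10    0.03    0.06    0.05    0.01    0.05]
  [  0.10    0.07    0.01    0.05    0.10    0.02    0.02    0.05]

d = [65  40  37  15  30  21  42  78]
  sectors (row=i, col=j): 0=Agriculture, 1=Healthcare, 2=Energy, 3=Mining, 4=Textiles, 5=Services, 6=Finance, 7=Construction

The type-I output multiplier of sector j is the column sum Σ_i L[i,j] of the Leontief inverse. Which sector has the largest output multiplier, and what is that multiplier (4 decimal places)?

Energy (2.0662)

Form M = I − A:
  [  0.97   -0.08   -0.08   -0.05   -0.09   -0.01   -0.02   -0.09]
  [ -0.09    0.97   -0.09   -0.09   -0.08   -0.07   -0.09   -0.02]
  [ -0.05   -0.10    0.92   -0.07   -0.05   -0.09   -0.08   -0.03]
  [ -0.05   -0.05   -0.05    0.97   -0.07   -0.04   -0.01   -0.02]
  [ -0.03   -0.09   -0.09   -0.07    0.94   -0.04   -0.02   -0.06]
  [ -0.06   -0.02   -0.07   -0.03   -0.06    0.90   -0.02   -0.06]
  [ -0.08   -0.10   -0.10   -0.03   -0.06   -0.05    0.99   -0.05]
  [ -0.10   -0.07   -0.01   -0.05   -0.10   -0.02   -0.02    0.95]
Leontief inverse L = M⁻¹:
  [  1.0816    0.1384    0.1390    0.0994    0.1505    0.0536    0.0534    0.1276]
  [  0.1483    1.1024    0.1673    0.1443    0.1511    0.1257    0.1252    0.0697]
  [  0.1124    0.1672    1.1569    0.1258    0.1212    0.1492    0.1192    0.0767]
  [  0.0838    0.0903    0.0946    1.0643    0.1119    0.0726    0.0330    0.0486]
  [  0.0822    0.1470    0.1513    0.1191    1.1206    0.0878    0.0548    0.0974]
  [  0.1050    0.0713    0.1243    0.0712    0.1145    1.1433    0.0468    0.0988]
  [  0.1338    0.1609    0.1666    0.0831    0.1247    0.1002    1.0481    0.0924]
  [  0.1441    0.1227    0.0662    0.0942    0.1571    0.0557    0.0467    1.0888]
Total output x = L · d:
  x_0 = 1.0816·65 + 0.1384·40 + 0.1390·37 + 0.0994·15 + 0.1505·30 + 0.0536·21 + 0.0534·42 + 0.1276·78 = 100.3056
  x_1 = 0.1483·65 + 1.1024·40 + 0.1673·37 + 0.1443·15 + 0.1511·30 + 0.1257·21 + 0.1252·42 + 0.0697·78 = 79.9521
  x_2 = 0.1124·65 + 0.1672·40 + 1.1569·37 + 0.1258·15 + 0.1212·30 + 0.1492·21 + 0.1192·42 + 0.0767·78 = 76.4433
  x_3 = 0.0838·65 + 0.0903·40 + 0.0946·37 + 1.0643·15 + 0.1119·30 + 0.0726·21 + 0.0330·42 + 0.0486·78 = 38.5829
  x_4 = 0.0822·65 + 0.1470·40 + 0.1513·37 + 0.1191·15 + 1.1206·30 + 0.0878·21 + 0.0548·42 + 0.0974·78 = 63.9687
  x_5 = 0.1050·65 + 0.0713·40 + 0.1243·37 + 0.0712·15 + 0.1145·30 + 1.1433·21 + 0.0468·42 + 0.0988·78 = 52.4564
  x_6 = 0.1338·65 + 0.1609·40 + 0.1666·37 + 0.0831·15 + 0.1247·30 + 0.1002·21 + 1.0481·42 + 0.0924·78 = 79.6239
  x_7 = 0.1441·65 + 0.1227·40 + 0.0662·37 + 0.0942·15 + 0.1571·30 + 0.0557·21 + 0.0467·42 + 1.0888·78 = 110.9045
Output multipliers (column sums of L):
  Agriculture: 1.8911
  Healthcare: 2.0001
  Energy: 2.0662
  Mining: 1.8013
  Textiles: 2.0516
  Services: 1.7882
  Finance: 1.5272
  Construction: 1.7000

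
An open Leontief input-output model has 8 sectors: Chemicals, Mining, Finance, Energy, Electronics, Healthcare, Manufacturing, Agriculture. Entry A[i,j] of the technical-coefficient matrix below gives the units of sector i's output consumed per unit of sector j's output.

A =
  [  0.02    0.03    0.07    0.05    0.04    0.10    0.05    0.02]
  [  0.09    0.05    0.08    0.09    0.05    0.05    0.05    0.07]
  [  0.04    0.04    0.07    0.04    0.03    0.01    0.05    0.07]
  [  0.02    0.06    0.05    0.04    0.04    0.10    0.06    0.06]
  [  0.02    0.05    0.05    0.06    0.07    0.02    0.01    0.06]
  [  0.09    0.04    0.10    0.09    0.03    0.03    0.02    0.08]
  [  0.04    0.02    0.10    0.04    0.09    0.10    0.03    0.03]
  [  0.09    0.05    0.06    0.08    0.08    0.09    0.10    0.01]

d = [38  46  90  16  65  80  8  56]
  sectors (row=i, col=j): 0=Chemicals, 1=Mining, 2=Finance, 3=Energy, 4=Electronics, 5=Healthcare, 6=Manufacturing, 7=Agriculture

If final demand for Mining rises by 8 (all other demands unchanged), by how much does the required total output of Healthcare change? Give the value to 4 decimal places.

0.6146

Form M = I − A:
  [  0.98   -0.03   -0.07   -0.05   -0.04   -0.10   -0.05   -0.02]
  [ -0.09    0.95   -0.08   -0.09   -0.05   -0.05   -0.05   -0.07]
  [ -0.04   -0.04    0.93   -0.04   -0.03   -0.01   -0.05   -0.07]
  [ -0.02   -0.06   -0.05    0.96   -0.04   -0.10   -0.06   -0.06]
  [ -0.02   -0.05   -0.05   -0.06    0.93   -0.02   -0.01   -0.06]
  [ -0.09   -0.04   -0.10   -0.09   -0.03    0.97   -0.02   -0.08]
  [ -0.04   -0.02   -0.10   -0.04   -0.09   -0.10    0.97   -0.03]
  [ -0.09   -0.05   -0.06   -0.08   -0.08   -0.09   -0.10    0.99]
Leontief inverse L = M⁻¹:
  [  1.0551    0.0584    0.1202    0.0910    0.0733    0.1374    0.0787    0.0574]
  [  0.1357    1.0902    0.1466    0.1455    0.0982    0.1093    0.0950    0.1167]
  [  0.0715    0.0664    1.1144    0.0767    0.0639    0.0492    0.0813    0.0999]
  [  0.0634    0.0931    0.1081    1.0893    0.0807    0.1456    0.0953    0.1011]
  [  0.0504    0.0775    0.0910    0.0970    1.1021    0.0554    0.0392    0.0913]
  [  0.1312    0.0768    0.1591    0.1396    0.0724    1.0837    0.0632    0.1217]
  [  0.0787    0.0535    0.1563    0.0872    0.1287    0.1405    1.0629    0.0731]
  [  0.1362    0.0906    0.1322    0.1376    0.1307    0.1499    0.1409    1.0612]
Total output x = L · d:
  x_0 = 1.0551·38 + 0.0584·46 + 0.1202·90 + 0.0910·16 + 0.0733·65 + 0.1374·80 + 0.0787·8 + 0.0574·56 = 74.6554
  x_1 = 0.1357·38 + 1.0902·46 + 0.1466·90 + 0.1455·16 + 0.0982·65 + 0.1093·80 + 0.0950·8 + 0.1167·56 = 93.2507
  x_2 = 0.0715·38 + 0.0664·46 + 1.1144·90 + 0.0767·16 + 0.0639·65 + 0.0492·80 + 0.0813·8 + 0.0999·56 = 121.6253
  x_3 = 0.0634·38 + 0.0931·46 + 0.1081·90 + 1.0893·16 + 0.0807·65 + 0.1456·80 + 0.0953·8 + 0.1011·56 = 57.1593
  x_4 = 0.0504·38 + 0.0775·46 + 0.0910·90 + 0.0970·16 + 1.1021·65 + 0.0554·80 + 0.0392·8 + 0.0913·56 = 96.7125
  x_5 = 0.1312·38 + 0.0768·46 + 0.1591·90 + 0.1396·16 + 0.0724·65 + 1.0837·80 + 0.0632·8 + 0.1217·56 = 123.7921
  x_6 = 0.0787·38 + 0.0535·46 + 0.1563·90 + 0.0872·16 + 0.1287·65 + 0.1405·80 + 1.0629·8 + 0.0731·56 = 53.1114
  x_7 = 0.1362·38 + 0.0906·46 + 0.1322·90 + 0.1376·16 + 0.1307·65 + 0.1499·80 + 0.1409·8 + 1.0612·56 = 104.4861
Δx_5 = L[5,1] · Δd_1 = 0.0768 · 8 = 0.6146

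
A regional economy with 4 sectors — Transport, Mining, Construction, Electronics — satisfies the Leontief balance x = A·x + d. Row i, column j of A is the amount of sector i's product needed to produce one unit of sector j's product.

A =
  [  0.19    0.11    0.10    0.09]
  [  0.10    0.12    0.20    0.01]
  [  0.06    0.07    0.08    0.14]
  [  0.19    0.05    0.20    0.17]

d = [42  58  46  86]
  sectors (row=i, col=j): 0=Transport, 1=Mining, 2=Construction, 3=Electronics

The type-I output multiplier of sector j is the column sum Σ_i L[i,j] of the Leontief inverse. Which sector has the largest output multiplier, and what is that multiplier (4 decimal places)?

Form M = I − A:
  [  0.81   -0.11   -0.10   -0.09]
  [ -0.10    0.88   -0.20   -0.01]
  [ -0.06   -0.07    0.92   -0.14]
  [ -0.19   -0.05   -0.20    0.83]
Leontief inverse L = M⁻¹:
  [  1.3181    0.1931    0.2251    0.1832]
  [  0.1887    1.1884    0.2973    0.0849]
  [  0.1536    0.1252    1.1780    0.2169]
  [  0.3501    0.1460    0.3533    1.3041]
Total output x = L · d:
  x_0 = 1.3181·42 + 0.1931·58 + 0.2251·46 + 0.1832·86 = 92.6652
  x_1 = 0.1887·42 + 1.1884·58 + 0.2973·46 + 0.0849·86 = 97.8329
  x_2 = 0.1536·42 + 0.1252·58 + 1.1780·46 + 0.2169·86 = 86.5532
  x_3 = 0.3501·42 + 0.1460·58 + 0.3533·46 + 1.3041·86 = 151.5767
Output multipliers (column sums of L):
  Transport: 2.0104
  Mining: 1.6527
  Construction: 2.0537
  Electronics: 1.7891

Construction (2.0537)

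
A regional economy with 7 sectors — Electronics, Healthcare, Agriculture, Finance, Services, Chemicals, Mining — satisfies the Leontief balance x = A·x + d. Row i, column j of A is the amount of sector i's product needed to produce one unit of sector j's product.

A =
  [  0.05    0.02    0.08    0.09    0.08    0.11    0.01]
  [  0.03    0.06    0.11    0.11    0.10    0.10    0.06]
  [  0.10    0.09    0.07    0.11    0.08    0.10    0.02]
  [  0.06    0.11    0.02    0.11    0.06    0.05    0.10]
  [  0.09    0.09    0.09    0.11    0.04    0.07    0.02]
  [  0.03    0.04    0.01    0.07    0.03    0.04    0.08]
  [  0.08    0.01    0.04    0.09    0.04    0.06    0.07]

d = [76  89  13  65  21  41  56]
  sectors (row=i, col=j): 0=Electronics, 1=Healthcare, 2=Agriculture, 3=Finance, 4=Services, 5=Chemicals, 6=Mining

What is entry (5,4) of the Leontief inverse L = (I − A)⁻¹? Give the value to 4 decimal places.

L[5,4] = 0.0624

Form M = I − A:
  [  0.95   -0.02   -0.08   -0.09   -0.08   -0.11   -0.01]
  [ -0.03    0.94   -0.11   -0.11   -0.10   -0.10   -0.06]
  [ -0.10   -0.09    0.93   -0.11   -0.08   -0.10   -0.02]
  [ -0.06   -0.11   -0.02    0.89   -0.06   -0.05   -0.10]
  [ -0.09   -0.09   -0.09   -0.11    0.96   -0.07   -0.02]
  [ -0.03   -0.04   -0.01   -0.07   -0.03    0.96   -0.08]
  [ -0.08   -0.01   -0.04   -0.09   -0.04   -0.06    0.93]
Leontief inverse L = M⁻¹:
  [  1.1009    0.0753    0.1238    0.1706    0.1281    0.1685    0.0550]
  [  0.0987    1.1322    0.1701    0.2174    0.1645    0.1778    0.1200]
  [  0.1642    0.1599    1.1325    0.2166    0.1472    0.1803    0.0784]
  [  0.1177    0.1691    0.0756    1.2058    0.1194    0.1203    0.1564]
  [  0.1486    0.1540    0.1469    0.2072    1.1028    0.1441    0.0731]
  [  0.0638    0.0728    0.0393    0.1244    0.0624    1.0788    0.1137]
  [  0.1247    0.0532    0.0774    0.1600    0.0821    0.1116    1.1103]
Total output x = L · d:
  x_0 = 1.1009·76 + 0.0753·89 + 0.1238·13 + 0.1706·65 + 0.1281·21 + 0.1685·41 + 0.0550·56 = 115.7443
  x_1 = 0.0987·76 + 1.1322·89 + 0.1701·13 + 0.2174·65 + 0.1645·21 + 0.1778·41 + 0.1200·56 = 142.0719
  x_2 = 0.1642·76 + 0.1599·89 + 1.1325·13 + 0.2166·65 + 0.1472·21 + 0.1803·41 + 0.0784·56 = 70.3862
  x_3 = 0.1177·76 + 0.1691·89 + 0.0756·13 + 1.2058·65 + 0.1194·21 + 0.1203·41 + 0.1564·56 = 119.5434
  x_4 = 0.1486·76 + 0.1540·89 + 0.1469·13 + 0.2072·65 + 1.1028·21 + 0.1441·41 + 0.0731·56 = 73.5398
  x_5 = 0.0638·76 + 0.0728·89 + 0.0393·13 + 0.1244·65 + 0.0624·21 + 1.0788·41 + 0.1137·56 = 71.8341
  x_6 = 0.1247·76 + 0.0532·89 + 0.0774·13 + 0.1600·65 + 0.0821·21 + 0.1116·41 + 1.1103·56 = 94.0927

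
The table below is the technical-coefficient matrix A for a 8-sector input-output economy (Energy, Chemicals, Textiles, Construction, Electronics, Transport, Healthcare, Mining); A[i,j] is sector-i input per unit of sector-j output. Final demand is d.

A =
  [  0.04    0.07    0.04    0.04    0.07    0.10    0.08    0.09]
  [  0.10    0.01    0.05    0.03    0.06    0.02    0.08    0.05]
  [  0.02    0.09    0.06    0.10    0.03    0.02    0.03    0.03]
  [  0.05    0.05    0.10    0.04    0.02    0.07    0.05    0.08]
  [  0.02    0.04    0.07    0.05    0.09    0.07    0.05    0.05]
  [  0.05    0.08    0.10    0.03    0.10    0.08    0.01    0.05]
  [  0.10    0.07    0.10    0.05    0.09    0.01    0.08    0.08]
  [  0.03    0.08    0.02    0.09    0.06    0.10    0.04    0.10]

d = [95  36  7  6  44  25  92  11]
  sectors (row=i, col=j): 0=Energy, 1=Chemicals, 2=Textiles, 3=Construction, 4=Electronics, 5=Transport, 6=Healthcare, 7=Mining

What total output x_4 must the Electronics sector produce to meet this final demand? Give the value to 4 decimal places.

73.1474

Form M = I − A:
  [  0.96   -0.07   -0.04   -0.04   -0.07   -0.10   -0.08   -0.09]
  [ -0.10    0.99   -0.05   -0.03   -0.06   -0.02   -0.08   -0.05]
  [ -0.02   -0.09    0.94   -0.10   -0.03   -0.02   -0.03   -0.03]
  [ -0.05   -0.05   -0.10    0.96   -0.02   -0.07   -0.05   -0.08]
  [ -0.02   -0.04   -0.07   -0.05    0.91   -0.07   -0.05   -0.05]
  [ -0.05   -0.08   -0.10   -0.03   -0.10    0.92   -0.01   -0.05]
  [ -0.10   -0.07   -0.10   -0.05   -0.09   -0.01    0.92   -0.08]
  [ -0.03   -0.08   -0.02   -0.09   -0.06   -0.10   -0.04    0.90]
Leontief inverse L = M⁻¹:
  [  1.0925    0.1324    0.1084    0.0948    0.1394    0.1603    0.1313    0.1570]
  [  0.1381    1.0597    0.1007    0.0734    0.1117    0.0669    0.1227    0.1034]
  [  0.0577    0.1302    1.1081    0.1380    0.0706    0.0580    0.0677    0.0754]
  [  0.0929    0.1062    0.1568    1.0905    0.0747    0.1203    0.0930    0.1364]
  [  0.0597    0.0910    0.1271    0.0961    1.1444    0.1177    0.0904    0.1020]
  [  0.0932    0.1359    0.1606    0.0815    0.1603    1.1341    0.0553    0.1063]
  [  0.1544    0.1375    0.1701    0.1128    0.1599    0.0733    1.1402    0.1531]
  [  0.0805    0.1394    0.0867    0.1423    0.1248    0.1617    0.0889    1.1663]
Total output x = L · d:
  x_0 = 1.0925·95 + 0.1324·36 + 0.1084·7 + 0.0948·6 + 0.1394·44 + 0.1603·25 + 0.1313·92 + 0.1570·11 = 133.8320
  x_1 = 0.1381·95 + 1.0597·36 + 0.1007·7 + 0.0734·6 + 0.1117·44 + 0.0669·25 + 0.1227·92 + 0.1034·11 = 71.4331
  x_2 = 0.0577·95 + 0.1302·36 + 1.1081·7 + 0.1380·6 + 0.0706·44 + 0.0580·25 + 0.0677·92 + 0.0754·11 = 30.3753
  x_3 = 0.0929·95 + 0.1062·36 + 0.1568·7 + 1.0905·6 + 0.0747·44 + 0.1203·25 + 0.0930·92 + 0.1364·11 = 36.6413
  x_4 = 0.0597·95 + 0.0910·36 + 0.1271·7 + 0.0961·6 + 1.1444·44 + 0.1177·25 + 0.0904·92 + 0.1020·11 = 73.1474
  x_5 = 0.0932·95 + 0.1359·36 + 0.1606·7 + 0.0815·6 + 0.1603·44 + 1.1341·25 + 0.0553·92 + 0.1063·11 = 57.0224
  x_6 = 0.1544·95 + 0.1375·36 + 0.1701·7 + 0.1128·6 + 0.1599·44 + 0.0733·25 + 1.1402·92 + 0.1531·11 = 136.9350
  x_7 = 0.0805·95 + 0.1394·36 + 0.0867·7 + 0.1423·6 + 0.1248·44 + 0.1617·25 + 0.0889·92 + 1.1663·11 = 44.6704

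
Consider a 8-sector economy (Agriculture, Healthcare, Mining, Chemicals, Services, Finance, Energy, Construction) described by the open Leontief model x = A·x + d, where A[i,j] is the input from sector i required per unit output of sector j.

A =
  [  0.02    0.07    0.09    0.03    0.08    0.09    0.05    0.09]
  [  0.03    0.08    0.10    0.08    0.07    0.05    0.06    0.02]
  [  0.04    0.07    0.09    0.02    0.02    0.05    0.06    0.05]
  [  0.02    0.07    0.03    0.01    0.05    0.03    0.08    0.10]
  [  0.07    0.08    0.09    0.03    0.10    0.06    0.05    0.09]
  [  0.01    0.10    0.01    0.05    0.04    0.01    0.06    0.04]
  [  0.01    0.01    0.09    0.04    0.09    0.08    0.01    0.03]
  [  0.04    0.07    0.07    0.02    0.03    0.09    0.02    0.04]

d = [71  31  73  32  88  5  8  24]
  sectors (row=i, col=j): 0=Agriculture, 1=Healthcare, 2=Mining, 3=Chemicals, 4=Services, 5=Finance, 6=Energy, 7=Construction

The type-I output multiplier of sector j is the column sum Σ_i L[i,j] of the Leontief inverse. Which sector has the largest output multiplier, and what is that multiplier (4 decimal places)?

Mining (2.0101)

Form M = I − A:
  [  0.98   -0.07   -0.09   -0.03   -0.08   -0.09   -0.05   -0.09]
  [ -0.03    0.92   -0.10   -0.08   -0.07   -0.05   -0.06   -0.02]
  [ -0.04   -0.07    0.91   -0.02   -0.02   -0.05   -0.06   -0.05]
  [ -0.02   -0.07   -0.03    0.99   -0.05   -0.03   -0.08   -0.10]
  [ -0.07   -0.08   -0.09   -0.03    0.90   -0.06   -0.05   -0.09]
  [ -0.01   -0.10   -0.01   -0.05   -0.04    0.99   -0.06   -0.04]
  [ -0.01   -0.01   -0.09   -0.04   -0.09   -0.08    0.99   -0.03]
  [ -0.04   -0.07   -0.07   -0.02   -0.03   -0.09   -0.02    0.96]
Leontief inverse L = M⁻¹:
  [  1.0495    0.1345    0.1549    0.0634    0.1308    0.1399    0.0935    0.1369]
  [  0.0572    1.1394    0.1630    0.1112    0.1204    0.0962    0.1041    0.0677]
  [  0.0606    0.1172    1.1418    0.0461    0.0585    0.0893    0.0932    0.0845]
  [  0.0418    0.1152    0.0818    1.0358    0.0906    0.0716    0.1094    0.1334]
  [  0.1037    0.1515    0.1660    0.0668    1.1595    0.1189    0.0986    0.1452]
  [  0.0276    0.1378    0.0532    0.0729    0.0758    1.0424    0.0873    0.0691]
  [  0.0319    0.0567    0.1332    0.0612    0.1251    0.1122    1.0426    0.0665]
  [  0.0597    0.1185    0.1162    0.0459    0.0663    0.1246    0.0535    1.0736]
Total output x = L · d:
  x_0 = 1.0495·71 + 0.1345·31 + 0.1549·73 + 0.0634·32 + 0.1308·88 + 0.1399·5 + 0.0935·8 + 0.1369·24 = 108.2622
  x_1 = 0.0572·71 + 1.1394·31 + 0.1630·73 + 0.1112·32 + 0.1204·88 + 0.0962·5 + 0.1041·8 + 0.0677·24 = 68.3788
  x_2 = 0.0606·71 + 0.1172·31 + 1.1418·73 + 0.0461·32 + 0.0585·88 + 0.0893·5 + 0.0932·8 + 0.0845·24 = 101.1374
  x_3 = 0.0418·71 + 0.1152·31 + 0.0818·73 + 1.0358·32 + 0.0906·88 + 0.0716·5 + 0.1094·8 + 0.1334·24 = 58.0565
  x_4 = 0.1037·71 + 0.1515·31 + 0.1660·73 + 0.0668·32 + 1.1595·88 + 0.1189·5 + 0.0986·8 + 0.1452·24 = 133.2231
  x_5 = 0.0276·71 + 0.1378·31 + 0.0532·73 + 0.0729·32 + 0.0758·88 + 1.0424·5 + 0.0873·8 + 0.0691·24 = 26.6835
  x_6 = 0.0319·71 + 0.0567·31 + 0.1332·73 + 0.0612·32 + 0.1251·88 + 0.1122·5 + 1.0426·8 + 0.0665·24 = 37.2035
  x_7 = 0.0597·71 + 0.1185·31 + 0.1162·73 + 0.0459·32 + 0.0663·88 + 0.1246·5 + 0.0535·8 + 1.0736·24 = 50.5209
Output multipliers (column sums of L):
  Agriculture: 1.4320
  Healthcare: 1.9707
  Mining: 2.0101
  Chemicals: 1.5032
  Services: 1.8271
  Finance: 1.7951
  Energy: 1.6821
  Construction: 1.7769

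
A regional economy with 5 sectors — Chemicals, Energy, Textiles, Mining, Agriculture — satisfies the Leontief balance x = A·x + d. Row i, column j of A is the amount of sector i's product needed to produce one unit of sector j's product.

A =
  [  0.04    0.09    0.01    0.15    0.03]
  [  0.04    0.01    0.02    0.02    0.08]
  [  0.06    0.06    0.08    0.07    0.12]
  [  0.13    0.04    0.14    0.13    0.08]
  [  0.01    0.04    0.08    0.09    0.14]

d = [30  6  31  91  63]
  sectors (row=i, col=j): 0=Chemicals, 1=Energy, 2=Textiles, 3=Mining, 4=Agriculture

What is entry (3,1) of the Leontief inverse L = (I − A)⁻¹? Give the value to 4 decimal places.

Form M = I − A:
  [  0.96   -0.09   -0.01   -0.15   -0.03]
  [ -0.04    0.99   -0.02   -0.02   -0.08]
  [ -0.06   -0.06    0.92   -0.07   -0.12]
  [ -0.13   -0.04   -0.14    0.87   -0.08]
  [ -0.01   -0.04   -0.08   -0.09    0.86]
Leontief inverse L = M⁻¹:
  [  1.0774    0.1121    0.0510    0.2001    0.0737]
  [  0.0525    1.0235    0.0392    0.0468    0.1069]
  [  0.0931    0.0891    1.1250    0.1273    0.1803]
  [  0.1823    0.0842    0.2022    1.2151    0.1555]
  [  0.0427    0.0660    0.1282    0.1435    1.2017]
Total output x = L · d:
  x_0 = 1.0774·30 + 0.1121·6 + 0.0510·31 + 0.2001·91 + 0.0737·63 = 57.4267
  x_1 = 0.0525·30 + 1.0235·6 + 0.0392·31 + 0.0468·91 + 0.1069·63 = 19.9249
  x_2 = 0.0931·30 + 0.0891·6 + 1.1250·31 + 0.1273·91 + 0.1803·63 = 61.1459
  x_3 = 0.1823·30 + 0.0842·6 + 0.2022·31 + 1.2151·91 + 0.1555·63 = 132.6164
  x_4 = 0.0427·30 + 0.0660·6 + 0.1282·31 + 0.1435·91 + 1.2017·63 = 94.4168

L[3,1] = 0.0842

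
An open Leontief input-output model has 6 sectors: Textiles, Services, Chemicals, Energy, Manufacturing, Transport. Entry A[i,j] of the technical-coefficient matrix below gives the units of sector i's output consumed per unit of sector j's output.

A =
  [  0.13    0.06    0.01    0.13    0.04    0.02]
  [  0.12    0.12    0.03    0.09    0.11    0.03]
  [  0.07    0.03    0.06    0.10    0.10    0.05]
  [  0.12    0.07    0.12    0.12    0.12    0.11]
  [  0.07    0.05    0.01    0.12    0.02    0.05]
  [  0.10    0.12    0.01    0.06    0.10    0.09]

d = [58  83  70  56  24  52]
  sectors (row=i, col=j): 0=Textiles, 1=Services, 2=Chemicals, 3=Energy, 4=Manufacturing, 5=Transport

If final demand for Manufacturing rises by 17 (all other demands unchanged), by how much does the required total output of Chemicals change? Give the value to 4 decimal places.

2.7127

Form M = I − A:
  [  0.87   -0.06   -0.01   -0.13   -0.04   -0.02]
  [ -0.12    0.88   -0.03   -0.09   -0.11   -0.03]
  [ -0.07   -0.03    0.94   -0.10   -0.10   -0.05]
  [ -0.12   -0.07   -0.12    0.88   -0.12   -0.11]
  [ -0.07   -0.05   -0.01   -0.12    0.98   -0.05]
  [ -0.10   -0.12   -0.01   -0.06   -0.10    0.91]
Leontief inverse L = M⁻¹:
  [  1.2141    0.1159    0.0457    0.2144    0.1001    0.0644]
  [  0.2200    1.1903    0.0677    0.1922    0.1813    0.0810]
  [  0.1490    0.0844    1.0942    0.1834    0.1596    0.0971]
  [  0.2469    0.1595    0.1717    1.2508    0.2174    0.1833]
  [  0.1397    0.0992    0.0410    0.1880    1.0737    0.0903]
  [  0.1957    0.1920    0.0418    0.1541    0.1690    1.1397]
Total output x = L · d:
  x_0 = 1.2141·58 + 0.1159·83 + 0.0457·70 + 0.2144·56 + 0.1001·24 + 0.0644·52 = 100.9995
  x_1 = 0.2200·58 + 1.1903·83 + 0.0677·70 + 0.1922·56 + 0.1813·24 + 0.0810·52 = 135.6153
  x_2 = 0.1490·58 + 0.0844·83 + 1.0942·70 + 0.1834·56 + 0.1596·24 + 0.0971·52 = 111.3864
  x_3 = 0.2469·58 + 0.1595·83 + 0.1717·70 + 1.2508·56 + 0.2174·24 + 0.1833·52 = 124.3654
  x_4 = 0.1397·58 + 0.0992·83 + 0.0410·70 + 0.1880·56 + 1.0737·24 + 0.0903·52 = 60.2007
  x_5 = 0.1957·58 + 0.1920·83 + 0.0418·70 + 0.1541·56 + 0.1690·24 + 1.1397·52 = 102.1644
Δx_2 = L[2,4] · Δd_4 = 0.1596 · 17 = 2.7127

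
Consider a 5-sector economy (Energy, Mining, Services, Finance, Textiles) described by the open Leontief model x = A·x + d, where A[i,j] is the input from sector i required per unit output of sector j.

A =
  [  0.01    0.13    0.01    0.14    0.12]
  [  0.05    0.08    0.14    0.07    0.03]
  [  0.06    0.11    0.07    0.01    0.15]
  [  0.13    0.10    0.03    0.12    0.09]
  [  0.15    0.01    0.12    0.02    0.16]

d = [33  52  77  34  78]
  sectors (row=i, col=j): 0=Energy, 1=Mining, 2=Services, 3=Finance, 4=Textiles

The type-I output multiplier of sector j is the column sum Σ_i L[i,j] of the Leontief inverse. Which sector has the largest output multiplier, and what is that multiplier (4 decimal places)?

Textiles (1.9642)

Form M = I − A:
  [  0.99   -0.13   -0.01   -0.14   -0.12]
  [ -0.05    0.92   -0.14   -0.07   -0.03]
  [ -0.06   -0.11    0.93   -0.01   -0.15]
  [ -0.13   -0.10   -0.03    0.88   -0.09]
  [ -0.15   -0.01   -0.12   -0.02    0.84]
Leontief inverse L = M⁻¹:
  [  1.0781    0.1837    0.0704    0.1913    0.1936]
  [  0.0985    1.1365    0.1886    0.1105    0.1002]
  [  0.1180    0.1599    1.1319    0.0496    0.2300]
  [  0.1965    0.1692    0.0887    1.1861    0.1770]
  [  0.2152    0.0732    0.1786    0.0708    1.2633]
Total output x = L · d:
  x_0 = 1.0781·33 + 0.1837·52 + 0.0704·77 + 0.1913·34 + 0.1936·78 = 72.1580
  x_1 = 0.0985·33 + 1.1365·52 + 0.1886·77 + 0.1105·34 + 0.1002·78 = 88.4485
  x_2 = 0.1180·33 + 0.1599·52 + 1.1319·77 + 0.0496·34 + 0.2300·78 = 118.9922
  x_3 = 0.1965·33 + 0.1692·52 + 0.0887·77 + 1.1861·34 + 0.1770·78 = 76.2500
  x_4 = 0.2152·33 + 0.0732·52 + 0.1786·77 + 0.0708·34 + 1.2633·78 = 125.6098
Output multipliers (column sums of L):
  Energy: 1.7064
  Mining: 1.7225
  Services: 1.6582
  Finance: 1.6083
  Textiles: 1.9642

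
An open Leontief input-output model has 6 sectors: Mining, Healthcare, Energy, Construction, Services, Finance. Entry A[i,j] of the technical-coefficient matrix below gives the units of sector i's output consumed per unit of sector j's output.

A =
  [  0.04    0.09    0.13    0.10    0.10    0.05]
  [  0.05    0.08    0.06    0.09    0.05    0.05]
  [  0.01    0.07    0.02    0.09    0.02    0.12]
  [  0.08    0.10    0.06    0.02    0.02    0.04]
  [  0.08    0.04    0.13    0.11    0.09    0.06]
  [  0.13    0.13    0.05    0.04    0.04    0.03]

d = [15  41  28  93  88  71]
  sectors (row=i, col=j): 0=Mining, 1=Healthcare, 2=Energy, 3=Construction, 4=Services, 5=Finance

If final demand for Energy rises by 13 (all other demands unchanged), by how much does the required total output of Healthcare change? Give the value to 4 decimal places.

Form M = I − A:
  [  0.96   -0.09   -0.13   -0.10   -0.10   -0.05]
  [ -0.05    0.92   -0.06   -0.09   -0.05   -0.05]
  [ -0.01   -0.07    0.98   -0.09   -0.02   -0.12]
  [ -0.08   -0.10   -0.06    0.98   -0.02   -0.04]
  [ -0.08   -0.04   -0.13   -0.11    0.91   -0.06]
  [ -0.13   -0.13   -0.05   -0.04   -0.04    0.97]
Leontief inverse L = M⁻¹:
  [  1.0913    0.1596    0.1885    0.1634    0.1410    0.1033]
  [  0.0900    1.1343    0.1049    0.1356    0.0813    0.0867]
  [  0.0514    0.1217    1.0557    0.1244    0.0448    0.1474]
  [  0.1111    0.1463    0.0989    1.0627    0.0490    0.0724]
  [  0.1319    0.1115    0.1909    0.1730    1.1325    0.1134]
  [  0.1710    0.1903    0.1057    0.0974    0.0808    1.0716]
Total output x = L · d:
  x_0 = 1.0913·15 + 0.1596·41 + 0.1885·28 + 0.1634·93 + 0.1410·88 + 0.1033·71 = 63.1175
  x_1 = 0.0900·15 + 1.1343·41 + 0.1049·28 + 0.1356·93 + 0.0813·88 + 0.0867·71 = 76.7191
  x_2 = 0.0514·15 + 0.1217·41 + 1.0557·28 + 0.1244·93 + 0.0448·88 + 0.1474·71 = 61.2957
  x_3 = 0.1111·15 + 0.1463·41 + 0.0989·28 + 1.0627·93 + 0.0490·88 + 0.0724·71 = 118.7106
  x_4 = 0.1319·15 + 0.1115·41 + 0.1909·28 + 0.1730·93 + 1.1325·88 + 0.1134·71 = 135.6923
  x_5 = 0.1710·15 + 0.1903·41 + 0.1057·28 + 0.0974·93 + 0.0808·88 + 1.0716·71 = 105.5873
Δx_1 = L[1,2] · Δd_2 = 0.1049 · 13 = 1.3637

1.3637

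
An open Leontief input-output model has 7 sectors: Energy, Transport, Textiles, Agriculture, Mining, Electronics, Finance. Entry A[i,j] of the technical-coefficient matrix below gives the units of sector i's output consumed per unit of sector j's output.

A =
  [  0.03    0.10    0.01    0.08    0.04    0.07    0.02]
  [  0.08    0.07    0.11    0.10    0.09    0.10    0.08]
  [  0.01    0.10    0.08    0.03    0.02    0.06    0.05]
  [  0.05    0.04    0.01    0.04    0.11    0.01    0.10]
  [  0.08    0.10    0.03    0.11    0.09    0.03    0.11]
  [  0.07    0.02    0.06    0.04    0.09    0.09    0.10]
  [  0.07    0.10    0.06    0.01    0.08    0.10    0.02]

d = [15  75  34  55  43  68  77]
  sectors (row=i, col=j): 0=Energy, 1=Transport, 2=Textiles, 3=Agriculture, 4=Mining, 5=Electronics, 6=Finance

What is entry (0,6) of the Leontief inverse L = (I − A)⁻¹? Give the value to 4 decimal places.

L[0,6] = 0.0707

Form M = I − A:
  [  0.97   -0.10   -0.01   -0.08   -0.04   -0.07   -0.02]
  [ -0.08    0.93   -0.11   -0.10   -0.09   -0.10   -0.08]
  [ -0.01   -0.10    0.92   -0.03   -0.02   -0.06   -0.05]
  [ -0.05   -0.04   -0.01    0.96   -0.11   -0.01   -0.10]
  [ -0.08   -0.10   -0.03   -0.11    0.91   -0.03   -0.11]
  [ -0.07   -0.02   -0.06   -0.04   -0.09    0.91   -0.10]
  [ -0.07   -0.10   -0.06   -0.01   -0.08   -0.10    0.98]
Leontief inverse L = M⁻¹:
  [  1.0708    0.1455    0.0455    0.1221    0.0947    0.1136    0.0707]
  [  0.1444    1.1561    0.1692    0.1669    0.1760    0.1746    0.1605]
  [  0.0477    0.1487    1.1215    0.0679    0.0687    0.1075    0.0959]
  [  0.0921    0.0955    0.0426    1.0831    0.1635    0.0537    0.1462]
  [  0.1410    0.1787    0.0810    0.1729    1.1708    0.0962    0.1805]
  [  0.1197    0.0861    0.1028    0.0893    0.1543    1.1478    0.1583]
  [  0.1188    0.1618    0.1067    0.0642    0.1419    0.1580    1.0801]
Total output x = L · d:
  x_0 = 1.0708·15 + 0.1455·75 + 0.0455·34 + 0.1221·55 + 0.0947·43 + 0.1136·68 + 0.0707·77 = 52.4804
  x_1 = 0.1444·15 + 1.1561·75 + 0.1692·34 + 0.1669·55 + 0.1760·43 + 0.1746·68 + 0.1605·77 = 135.6036
  x_2 = 0.0477·15 + 0.1487·75 + 1.1215·34 + 0.0679·55 + 0.0687·43 + 0.1075·68 + 0.0959·77 = 71.3780
  x_3 = 0.0921·15 + 0.0955·75 + 0.0426·34 + 1.0831·55 + 0.1635·43 + 0.0537·68 + 0.1462·77 = 91.5085
  x_4 = 0.1410·15 + 0.1787·75 + 0.0810·34 + 0.1729·55 + 1.1708·43 + 0.0962·68 + 0.1805·77 = 98.5625
  x_5 = 0.1197·15 + 0.0861·75 + 0.1028·34 + 0.0893·55 + 0.1543·43 + 1.1478·68 + 0.1583·77 = 113.5258
  x_6 = 0.1188·15 + 0.1618·75 + 0.1067·34 + 0.0642·55 + 0.1419·43 + 0.1580·68 + 1.0801·77 = 121.0912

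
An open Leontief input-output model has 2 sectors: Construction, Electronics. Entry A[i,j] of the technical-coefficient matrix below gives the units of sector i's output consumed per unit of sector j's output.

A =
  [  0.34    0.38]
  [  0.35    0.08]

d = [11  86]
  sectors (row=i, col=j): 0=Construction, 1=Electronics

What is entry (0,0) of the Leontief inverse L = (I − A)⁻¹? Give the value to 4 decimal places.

Form M = I − A:
  [  0.66   -0.38]
  [ -0.35    0.92]
Leontief inverse L = M⁻¹:
  [  1.9401    0.8013]
  [  0.7381    1.3918]
Total output x = L · d:
  x_0 = 1.9401·11 + 0.8013·86 = 90.2573
  x_1 = 0.7381·11 + 1.3918·86 = 127.8153

L[0,0] = 1.9401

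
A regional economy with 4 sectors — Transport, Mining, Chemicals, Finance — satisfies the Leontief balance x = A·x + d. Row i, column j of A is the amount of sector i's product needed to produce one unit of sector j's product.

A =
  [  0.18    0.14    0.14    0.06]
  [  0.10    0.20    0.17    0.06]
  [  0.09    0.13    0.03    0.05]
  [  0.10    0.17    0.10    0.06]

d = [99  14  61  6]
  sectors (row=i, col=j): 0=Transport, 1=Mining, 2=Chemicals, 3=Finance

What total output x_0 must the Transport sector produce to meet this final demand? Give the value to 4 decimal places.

Form M = I − A:
  [  0.82   -0.14   -0.14   -0.06]
  [ -0.10    0.80   -0.17   -0.06]
  [ -0.09   -0.13    0.97   -0.05]
  [ -0.10   -0.17   -0.10    0.94]
Leontief inverse L = M⁻¹:
  [  1.2966    0.2919    0.2501    0.1147]
  [  0.2102    1.3567    0.2800    0.1149]
  [  0.1584    0.2244    1.1017    0.0830]
  [  0.1928    0.3003    0.1944    1.1056]
Total output x = L · d:
  x_0 = 1.2966·99 + 0.2919·14 + 0.2501·61 + 0.1147·6 = 148.3904
  x_1 = 0.2102·99 + 1.3567·14 + 0.2800·61 + 0.1149·6 = 57.5691
  x_2 = 0.1584·99 + 0.2244·14 + 1.1017·61 + 0.0830·6 = 86.5241
  x_3 = 0.1928·99 + 0.3003·14 + 0.1944·61 + 1.1056·6 = 41.7853

148.3904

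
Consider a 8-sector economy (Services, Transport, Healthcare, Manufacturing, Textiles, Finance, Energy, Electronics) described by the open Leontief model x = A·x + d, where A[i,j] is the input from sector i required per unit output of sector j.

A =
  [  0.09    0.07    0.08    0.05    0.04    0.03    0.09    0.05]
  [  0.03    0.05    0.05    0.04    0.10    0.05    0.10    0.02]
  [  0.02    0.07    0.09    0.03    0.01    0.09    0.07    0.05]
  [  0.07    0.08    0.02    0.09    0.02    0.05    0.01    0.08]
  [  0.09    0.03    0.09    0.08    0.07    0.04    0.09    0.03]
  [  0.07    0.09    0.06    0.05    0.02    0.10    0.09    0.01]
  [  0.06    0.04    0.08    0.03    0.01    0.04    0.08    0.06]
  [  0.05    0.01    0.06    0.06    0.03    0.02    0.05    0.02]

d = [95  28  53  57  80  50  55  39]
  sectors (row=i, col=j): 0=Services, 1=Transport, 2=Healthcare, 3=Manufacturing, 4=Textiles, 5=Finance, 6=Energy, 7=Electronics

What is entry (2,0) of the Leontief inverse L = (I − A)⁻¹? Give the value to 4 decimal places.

Form M = I − A:
  [  0.91   -0.07   -0.08   -0.05   -0.04   -0.03   -0.09   -0.05]
  [ -0.03    0.95   -0.05   -0.04   -0.10   -0.05   -0.10   -0.02]
  [ -0.02   -0.07    0.91   -0.03   -0.01   -0.09   -0.07   -0.05]
  [ -0.07   -0.08   -0.02    0.91   -0.02   -0.05   -0.01   -0.08]
  [ -0.09   -0.03   -0.09   -0.08    0.93   -0.04   -0.09   -0.03]
  [ -0.07   -0.09   -0.06   -0.05   -0.02    0.90   -0.09   -0.01]
  [ -0.06   -0.04   -0.08   -0.03   -0.01   -0.04    0.92   -0.06]
  [ -0.05   -0.01   -0.06   -0.06   -0.03   -0.02   -0.05    0.98]
Leontief inverse L = M⁻¹:
  [  1.1412    0.1193    0.1405    0.0940    0.0716    0.0760    0.1555    0.0880]
  [  0.0779    1.0931    0.1051    0.0810    0.1292    0.0924    0.1599    0.0529]
  [  0.0605    0.1141    1.1407    0.0659    0.0354    0.1351    0.1268    0.0792]
  [  0.1141    0.1220    0.0648    1.1310    0.0491    0.0872    0.0610    0.1101]
  [  0.1460    0.0835    0.1535    0.1283    1.1009    0.0895    0.1568    0.0717]
  [  0.1210    0.1432    0.1184    0.0928    0.0518    1.1504    0.1575    0.0457]
  [  0.0990    0.0790    0.1281    0.0634    0.0322    0.0777    1.1313    0.0894]
  [  0.0817    0.0412    0.0957    0.0880    0.0465    0.0486    0.0868    1.0447]
Total output x = L · d:
  x_0 = 1.1412·95 + 0.1193·28 + 0.1405·53 + 0.0940·57 + 0.0716·80 + 0.0760·50 + 0.1555·55 + 0.0880·39 = 146.0659
  x_1 = 0.0779·95 + 1.0931·28 + 0.1051·53 + 0.0810·57 + 0.1292·80 + 0.0924·50 + 0.1599·55 + 0.0529·39 = 73.9994
  x_2 = 0.0605·95 + 0.1141·28 + 1.1407·53 + 0.0659·57 + 0.0354·80 + 0.1351·50 + 0.1268·55 + 0.0792·39 = 92.8052
  x_3 = 0.1141·95 + 0.1220·28 + 0.0648·53 + 1.1310·57 + 0.0491·80 + 0.0872·50 + 0.0610·55 + 0.1101·39 = 98.0960
  x_4 = 0.1460·95 + 0.0835·28 + 0.1535·53 + 0.1283·57 + 1.1009·80 + 0.0895·50 + 0.1568·55 + 0.0717·39 = 135.6238
  x_5 = 0.1210·95 + 0.1432·28 + 0.1184·53 + 0.0928·57 + 0.0518·80 + 1.1504·50 + 0.1575·55 + 0.0457·39 = 99.1711
  x_6 = 0.0990·95 + 0.0790·28 + 0.1281·53 + 0.0634·57 + 0.0322·80 + 0.0777·50 + 1.1313·55 + 0.0894·39 = 94.1898
  x_7 = 0.0817·95 + 0.0412·28 + 0.0957·53 + 0.0880·57 + 0.0465·80 + 0.0486·50 + 0.0868·55 + 1.0447·39 = 70.6724

L[2,0] = 0.0605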